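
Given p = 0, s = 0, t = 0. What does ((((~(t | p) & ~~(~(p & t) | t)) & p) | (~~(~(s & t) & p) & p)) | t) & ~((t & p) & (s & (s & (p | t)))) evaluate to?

t | p = 0 | 0 = 0
~(t | p) = ~0 = 1
p & t = 0 & 0 = 0
~(p & t) = ~0 = 1
~(p & t) | t = 1 | 0 = 1
~(~(p & t) | t) = ~1 = 0
~~(~(p & t) | t) = ~0 = 1
~(t | p) & ~~(~(p & t) | t) = 1 & 1 = 1
(~(t | p) & ~~(~(p & t) | t)) & p = 1 & 0 = 0
s & t = 0 & 0 = 0
~(s & t) = ~0 = 1
~(s & t) & p = 1 & 0 = 0
~(~(s & t) & p) = ~0 = 1
~~(~(s & t) & p) = ~1 = 0
~~(~(s & t) & p) & p = 0 & 0 = 0
((~(t | p) & ~~(~(p & t) | t)) & p) | (~~(~(s & t) & p) & p) = 0 | 0 = 0
(((~(t | p) & ~~(~(p & t) | t)) & p) | (~~(~(s & t) & p) & p)) | t = 0 | 0 = 0
t & p = 0 & 0 = 0
p | t = 0 | 0 = 0
s & (p | t) = 0 & 0 = 0
s & (s & (p | t)) = 0 & 0 = 0
(t & p) & (s & (s & (p | t))) = 0 & 0 = 0
~((t & p) & (s & (s & (p | t)))) = ~0 = 1
((((~(t | p) & ~~(~(p & t) | t)) & p) | (~~(~(s & t) & p) & p)) | t) & ~((t & p) & (s & (s & (p | t)))) = 0 & 1 = 0

0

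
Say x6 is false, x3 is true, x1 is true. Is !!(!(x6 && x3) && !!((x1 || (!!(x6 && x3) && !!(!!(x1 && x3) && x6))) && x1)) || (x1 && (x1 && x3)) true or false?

x6 && x3 = 0 && 1 = 0
!(x6 && x3) = !0 = 1
x6 && x3 = 0 && 1 = 0
!(x6 && x3) = !0 = 1
!!(x6 && x3) = !1 = 0
x1 && x3 = 1 && 1 = 1
!(x1 && x3) = !1 = 0
!!(x1 && x3) = !0 = 1
!!(x1 && x3) && x6 = 1 && 0 = 0
!(!!(x1 && x3) && x6) = !0 = 1
!!(!!(x1 && x3) && x6) = !1 = 0
!!(x6 && x3) && !!(!!(x1 && x3) && x6) = 0 && 0 = 0
x1 || (!!(x6 && x3) && !!(!!(x1 && x3) && x6)) = 1 || 0 = 1
(x1 || (!!(x6 && x3) && !!(!!(x1 && x3) && x6))) && x1 = 1 && 1 = 1
!((x1 || (!!(x6 && x3) && !!(!!(x1 && x3) && x6))) && x1) = !1 = 0
!!((x1 || (!!(x6 && x3) && !!(!!(x1 && x3) && x6))) && x1) = !0 = 1
!(x6 && x3) && !!((x1 || (!!(x6 && x3) && !!(!!(x1 && x3) && x6))) && x1) = 1 && 1 = 1
!(!(x6 && x3) && !!((x1 || (!!(x6 && x3) && !!(!!(x1 && x3) && x6))) && x1)) = !1 = 0
!!(!(x6 && x3) && !!((x1 || (!!(x6 && x3) && !!(!!(x1 && x3) && x6))) && x1)) = !0 = 1
x1 && x3 = 1 && 1 = 1
x1 && (x1 && x3) = 1 && 1 = 1
!!(!(x6 && x3) && !!((x1 || (!!(x6 && x3) && !!(!!(x1 && x3) && x6))) && x1)) || (x1 && (x1 && x3)) = 1 || 1 = 1

1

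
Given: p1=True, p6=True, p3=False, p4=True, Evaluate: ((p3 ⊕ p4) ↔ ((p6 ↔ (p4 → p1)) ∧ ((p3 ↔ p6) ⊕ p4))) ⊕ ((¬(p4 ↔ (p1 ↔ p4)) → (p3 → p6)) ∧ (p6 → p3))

True

Substituting p1=True, p6=True, p3=False, p4=True:
p3 ⊕ p4 = False ⊕ True = True
p4 → p1 = True → True = True
p6 ↔ (p4 → p1) = True ↔ True = True
p3 ↔ p6 = False ↔ True = False
(p3 ↔ p6) ⊕ p4 = False ⊕ True = True
(p6 ↔ (p4 → p1)) ∧ ((p3 ↔ p6) ⊕ p4) = True ∧ True = True
(p3 ⊕ p4) ↔ ((p6 ↔ (p4 → p1)) ∧ ((p3 ↔ p6) ⊕ p4)) = True ↔ True = True
p1 ↔ p4 = True ↔ True = True
p4 ↔ (p1 ↔ p4) = True ↔ True = True
¬(p4 ↔ (p1 ↔ p4)) = ¬True = False
p3 → p6 = False → True = True
¬(p4 ↔ (p1 ↔ p4)) → (p3 → p6) = False → True = True
p6 → p3 = True → False = False
(¬(p4 ↔ (p1 ↔ p4)) → (p3 → p6)) ∧ (p6 → p3) = True ∧ False = False
((p3 ⊕ p4) ↔ ((p6 ↔ (p4 → p1)) ∧ ((p3 ↔ p6) ⊕ p4))) ⊕ ((¬(p4 ↔ (p1 ↔ p4)) → (p3 → p6)) ∧ (p6 → p3)) = True ⊕ False = True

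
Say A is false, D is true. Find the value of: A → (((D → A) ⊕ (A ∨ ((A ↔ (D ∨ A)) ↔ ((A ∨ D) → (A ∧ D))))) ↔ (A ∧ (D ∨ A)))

T

Substituting A=F, D=T:
D → A = T → F = F
D ∨ A = T ∨ F = T
A ↔ (D ∨ A) = F ↔ T = F
A ∨ D = F ∨ T = T
A ∧ D = F ∧ T = F
(A ∨ D) → (A ∧ D) = T → F = F
(A ↔ (D ∨ A)) ↔ ((A ∨ D) → (A ∧ D)) = F ↔ F = T
A ∨ ((A ↔ (D ∨ A)) ↔ ((A ∨ D) → (A ∧ D))) = F ∨ T = T
(D → A) ⊕ (A ∨ ((A ↔ (D ∨ A)) ↔ ((A ∨ D) → (A ∧ D)))) = F ⊕ T = T
D ∨ A = T ∨ F = T
A ∧ (D ∨ A) = F ∧ T = F
((D → A) ⊕ (A ∨ ((A ↔ (D ∨ A)) ↔ ((A ∨ D) → (A ∧ D))))) ↔ (A ∧ (D ∨ A)) = T ↔ F = F
A → (((D → A) ⊕ (A ∨ ((A ↔ (D ∨ A)) ↔ ((A ∨ D) → (A ∧ D))))) ↔ (A ∧ (D ∨ A))) = F → F = T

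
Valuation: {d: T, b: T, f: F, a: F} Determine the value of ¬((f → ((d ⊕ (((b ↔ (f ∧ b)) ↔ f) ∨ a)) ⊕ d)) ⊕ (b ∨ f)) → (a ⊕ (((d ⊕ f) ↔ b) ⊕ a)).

Substituting d=T, b=T, f=F, a=F:
f ∧ b = F ∧ T = F
b ↔ (f ∧ b) = T ↔ F = F
(b ↔ (f ∧ b)) ↔ f = F ↔ F = T
((b ↔ (f ∧ b)) ↔ f) ∨ a = T ∨ F = T
d ⊕ (((b ↔ (f ∧ b)) ↔ f) ∨ a) = T ⊕ T = F
(d ⊕ (((b ↔ (f ∧ b)) ↔ f) ∨ a)) ⊕ d = F ⊕ T = T
f → ((d ⊕ (((b ↔ (f ∧ b)) ↔ f) ∨ a)) ⊕ d) = F → T = T
b ∨ f = T ∨ F = T
(f → ((d ⊕ (((b ↔ (f ∧ b)) ↔ f) ∨ a)) ⊕ d)) ⊕ (b ∨ f) = T ⊕ T = F
¬((f → ((d ⊕ (((b ↔ (f ∧ b)) ↔ f) ∨ a)) ⊕ d)) ⊕ (b ∨ f)) = ¬F = T
d ⊕ f = T ⊕ F = T
(d ⊕ f) ↔ b = T ↔ T = T
((d ⊕ f) ↔ b) ⊕ a = T ⊕ F = T
a ⊕ (((d ⊕ f) ↔ b) ⊕ a) = F ⊕ T = T
¬((f → ((d ⊕ (((b ↔ (f ∧ b)) ↔ f) ∨ a)) ⊕ d)) ⊕ (b ∨ f)) → (a ⊕ (((d ⊕ f) ↔ b) ⊕ a)) = T → T = T

T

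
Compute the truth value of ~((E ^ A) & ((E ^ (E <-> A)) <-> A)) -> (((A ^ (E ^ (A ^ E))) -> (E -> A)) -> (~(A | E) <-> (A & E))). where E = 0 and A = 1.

E ^ A = 0 ^ 1 = 1
E <-> A = 0 <-> 1 = 0
E ^ (E <-> A) = 0 ^ 0 = 0
(E ^ (E <-> A)) <-> A = 0 <-> 1 = 0
(E ^ A) & ((E ^ (E <-> A)) <-> A) = 1 & 0 = 0
~((E ^ A) & ((E ^ (E <-> A)) <-> A)) = ~0 = 1
A ^ E = 1 ^ 0 = 1
E ^ (A ^ E) = 0 ^ 1 = 1
A ^ (E ^ (A ^ E)) = 1 ^ 1 = 0
E -> A = 0 -> 1 = 1
(A ^ (E ^ (A ^ E))) -> (E -> A) = 0 -> 1 = 1
A | E = 1 | 0 = 1
~(A | E) = ~1 = 0
A & E = 1 & 0 = 0
~(A | E) <-> (A & E) = 0 <-> 0 = 1
((A ^ (E ^ (A ^ E))) -> (E -> A)) -> (~(A | E) <-> (A & E)) = 1 -> 1 = 1
~((E ^ A) & ((E ^ (E <-> A)) <-> A)) -> (((A ^ (E ^ (A ^ E))) -> (E -> A)) -> (~(A | E) <-> (A & E))) = 1 -> 1 = 1

1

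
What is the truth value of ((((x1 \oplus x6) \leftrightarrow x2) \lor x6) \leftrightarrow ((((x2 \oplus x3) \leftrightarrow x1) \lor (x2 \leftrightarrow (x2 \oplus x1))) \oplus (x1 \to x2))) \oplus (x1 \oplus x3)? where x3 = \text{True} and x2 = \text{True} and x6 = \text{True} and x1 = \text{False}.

\text{True}

x1 \oplus x6 = \text{False} \oplus \text{True} = \text{True}
(x1 \oplus x6) \leftrightarrow x2 = \text{True} \leftrightarrow \text{True} = \text{True}
((x1 \oplus x6) \leftrightarrow x2) \lor x6 = \text{True} \lor \text{True} = \text{True}
x2 \oplus x3 = \text{True} \oplus \text{True} = \text{False}
(x2 \oplus x3) \leftrightarrow x1 = \text{False} \leftrightarrow \text{False} = \text{True}
x2 \oplus x1 = \text{True} \oplus \text{False} = \text{True}
x2 \leftrightarrow (x2 \oplus x1) = \text{True} \leftrightarrow \text{True} = \text{True}
((x2 \oplus x3) \leftrightarrow x1) \lor (x2 \leftrightarrow (x2 \oplus x1)) = \text{True} \lor \text{True} = \text{True}
x1 \to x2 = \text{False} \to \text{True} = \text{True}
(((x2 \oplus x3) \leftrightarrow x1) \lor (x2 \leftrightarrow (x2 \oplus x1))) \oplus (x1 \to x2) = \text{True} \oplus \text{True} = \text{False}
(((x1 \oplus x6) \leftrightarrow x2) \lor x6) \leftrightarrow ((((x2 \oplus x3) \leftrightarrow x1) \lor (x2 \leftrightarrow (x2 \oplus x1))) \oplus (x1 \to x2)) = \text{True} \leftrightarrow \text{False} = \text{False}
x1 \oplus x3 = \text{False} \oplus \text{True} = \text{True}
((((x1 \oplus x6) \leftrightarrow x2) \lor x6) \leftrightarrow ((((x2 \oplus x3) \leftrightarrow x1) \lor (x2 \leftrightarrow (x2 \oplus x1))) \oplus (x1 \to x2))) \oplus (x1 \oplus x3) = \text{False} \oplus \text{True} = \text{True}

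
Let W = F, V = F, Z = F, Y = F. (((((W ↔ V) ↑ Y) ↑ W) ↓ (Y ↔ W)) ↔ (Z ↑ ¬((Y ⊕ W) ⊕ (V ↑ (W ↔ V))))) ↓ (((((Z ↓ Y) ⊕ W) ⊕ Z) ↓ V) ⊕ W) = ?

T

Substituting W=F, V=F, Z=F, Y=F:
W ↔ V = F ↔ F = T
(W ↔ V) ↑ Y = T ↑ F = T
((W ↔ V) ↑ Y) ↑ W = T ↑ F = T
Y ↔ W = F ↔ F = T
(((W ↔ V) ↑ Y) ↑ W) ↓ (Y ↔ W) = T ↓ T = F
Y ⊕ W = F ⊕ F = F
W ↔ V = F ↔ F = T
V ↑ (W ↔ V) = F ↑ T = T
(Y ⊕ W) ⊕ (V ↑ (W ↔ V)) = F ⊕ T = T
¬((Y ⊕ W) ⊕ (V ↑ (W ↔ V))) = ¬T = F
Z ↑ ¬((Y ⊕ W) ⊕ (V ↑ (W ↔ V))) = F ↑ F = T
((((W ↔ V) ↑ Y) ↑ W) ↓ (Y ↔ W)) ↔ (Z ↑ ¬((Y ⊕ W) ⊕ (V ↑ (W ↔ V)))) = F ↔ T = F
Z ↓ Y = F ↓ F = T
(Z ↓ Y) ⊕ W = T ⊕ F = T
((Z ↓ Y) ⊕ W) ⊕ Z = T ⊕ F = T
(((Z ↓ Y) ⊕ W) ⊕ Z) ↓ V = T ↓ F = F
((((Z ↓ Y) ⊕ W) ⊕ Z) ↓ V) ⊕ W = F ⊕ F = F
(((((W ↔ V) ↑ Y) ↑ W) ↓ (Y ↔ W)) ↔ (Z ↑ ¬((Y ⊕ W) ⊕ (V ↑ (W ↔ V))))) ↓ (((((Z ↓ Y) ⊕ W) ⊕ Z) ↓ V) ⊕ W) = F ↓ F = T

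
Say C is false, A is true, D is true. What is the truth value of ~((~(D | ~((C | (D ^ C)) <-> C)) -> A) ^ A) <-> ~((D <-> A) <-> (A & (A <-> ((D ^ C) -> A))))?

D ^ C = 1 ^ 0 = 1
C | (D ^ C) = 0 | 1 = 1
(C | (D ^ C)) <-> C = 1 <-> 0 = 0
~((C | (D ^ C)) <-> C) = ~0 = 1
D | ~((C | (D ^ C)) <-> C) = 1 | 1 = 1
~(D | ~((C | (D ^ C)) <-> C)) = ~1 = 0
~(D | ~((C | (D ^ C)) <-> C)) -> A = 0 -> 1 = 1
(~(D | ~((C | (D ^ C)) <-> C)) -> A) ^ A = 1 ^ 1 = 0
~((~(D | ~((C | (D ^ C)) <-> C)) -> A) ^ A) = ~0 = 1
D <-> A = 1 <-> 1 = 1
D ^ C = 1 ^ 0 = 1
(D ^ C) -> A = 1 -> 1 = 1
A <-> ((D ^ C) -> A) = 1 <-> 1 = 1
A & (A <-> ((D ^ C) -> A)) = 1 & 1 = 1
(D <-> A) <-> (A & (A <-> ((D ^ C) -> A))) = 1 <-> 1 = 1
~((D <-> A) <-> (A & (A <-> ((D ^ C) -> A)))) = ~1 = 0
~((~(D | ~((C | (D ^ C)) <-> C)) -> A) ^ A) <-> ~((D <-> A) <-> (A & (A <-> ((D ^ C) -> A)))) = 1 <-> 0 = 0

0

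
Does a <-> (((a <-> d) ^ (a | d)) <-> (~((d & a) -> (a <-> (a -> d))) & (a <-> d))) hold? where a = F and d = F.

Substituting a=F, d=F:
a <-> d = F <-> F = T
a | d = F | F = F
(a <-> d) ^ (a | d) = T ^ F = T
d & a = F & F = F
a -> d = F -> F = T
a <-> (a -> d) = F <-> T = F
(d & a) -> (a <-> (a -> d)) = F -> F = T
~((d & a) -> (a <-> (a -> d))) = ~T = F
a <-> d = F <-> F = T
~((d & a) -> (a <-> (a -> d))) & (a <-> d) = F & T = F
((a <-> d) ^ (a | d)) <-> (~((d & a) -> (a <-> (a -> d))) & (a <-> d)) = T <-> F = F
a <-> (((a <-> d) ^ (a | d)) <-> (~((d & a) -> (a <-> (a -> d))) & (a <-> d))) = F <-> F = T

T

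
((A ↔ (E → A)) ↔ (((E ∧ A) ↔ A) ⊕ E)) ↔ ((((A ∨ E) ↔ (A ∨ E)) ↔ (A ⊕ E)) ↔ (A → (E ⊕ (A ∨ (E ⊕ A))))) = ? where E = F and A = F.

Substituting E=F, A=F:
E → A = F → F = T
A ↔ (E → A) = F ↔ T = F
E ∧ A = F ∧ F = F
(E ∧ A) ↔ A = F ↔ F = T
((E ∧ A) ↔ A) ⊕ E = T ⊕ F = T
(A ↔ (E → A)) ↔ (((E ∧ A) ↔ A) ⊕ E) = F ↔ T = F
A ∨ E = F ∨ F = F
A ∨ E = F ∨ F = F
(A ∨ E) ↔ (A ∨ E) = F ↔ F = T
A ⊕ E = F ⊕ F = F
((A ∨ E) ↔ (A ∨ E)) ↔ (A ⊕ E) = T ↔ F = F
E ⊕ A = F ⊕ F = F
A ∨ (E ⊕ A) = F ∨ F = F
E ⊕ (A ∨ (E ⊕ A)) = F ⊕ F = F
A → (E ⊕ (A ∨ (E ⊕ A))) = F → F = T
(((A ∨ E) ↔ (A ∨ E)) ↔ (A ⊕ E)) ↔ (A → (E ⊕ (A ∨ (E ⊕ A)))) = F ↔ T = F
((A ↔ (E → A)) ↔ (((E ∧ A) ↔ A) ⊕ E)) ↔ ((((A ∨ E) ↔ (A ∨ E)) ↔ (A ⊕ E)) ↔ (A → (E ⊕ (A ∨ (E ⊕ A))))) = F ↔ F = T

T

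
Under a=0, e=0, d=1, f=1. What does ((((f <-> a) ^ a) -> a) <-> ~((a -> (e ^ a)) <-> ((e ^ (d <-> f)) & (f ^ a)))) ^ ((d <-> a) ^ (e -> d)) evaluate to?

1

f <-> a = 1 <-> 0 = 0
(f <-> a) ^ a = 0 ^ 0 = 0
((f <-> a) ^ a) -> a = 0 -> 0 = 1
e ^ a = 0 ^ 0 = 0
a -> (e ^ a) = 0 -> 0 = 1
d <-> f = 1 <-> 1 = 1
e ^ (d <-> f) = 0 ^ 1 = 1
f ^ a = 1 ^ 0 = 1
(e ^ (d <-> f)) & (f ^ a) = 1 & 1 = 1
(a -> (e ^ a)) <-> ((e ^ (d <-> f)) & (f ^ a)) = 1 <-> 1 = 1
~((a -> (e ^ a)) <-> ((e ^ (d <-> f)) & (f ^ a))) = ~1 = 0
(((f <-> a) ^ a) -> a) <-> ~((a -> (e ^ a)) <-> ((e ^ (d <-> f)) & (f ^ a))) = 1 <-> 0 = 0
d <-> a = 1 <-> 0 = 0
e -> d = 0 -> 1 = 1
(d <-> a) ^ (e -> d) = 0 ^ 1 = 1
((((f <-> a) ^ a) -> a) <-> ~((a -> (e ^ a)) <-> ((e ^ (d <-> f)) & (f ^ a)))) ^ ((d <-> a) ^ (e -> d)) = 0 ^ 1 = 1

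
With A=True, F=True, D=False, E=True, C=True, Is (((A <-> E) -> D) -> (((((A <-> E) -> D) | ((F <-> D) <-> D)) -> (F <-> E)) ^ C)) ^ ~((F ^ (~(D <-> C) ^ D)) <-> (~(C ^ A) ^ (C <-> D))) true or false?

False

A <-> E = True <-> True = True
(A <-> E) -> D = True -> False = False
A <-> E = True <-> True = True
(A <-> E) -> D = True -> False = False
F <-> D = True <-> False = False
(F <-> D) <-> D = False <-> False = True
((A <-> E) -> D) | ((F <-> D) <-> D) = False | True = True
F <-> E = True <-> True = True
(((A <-> E) -> D) | ((F <-> D) <-> D)) -> (F <-> E) = True -> True = True
((((A <-> E) -> D) | ((F <-> D) <-> D)) -> (F <-> E)) ^ C = True ^ True = False
((A <-> E) -> D) -> (((((A <-> E) -> D) | ((F <-> D) <-> D)) -> (F <-> E)) ^ C) = False -> False = True
D <-> C = False <-> True = False
~(D <-> C) = ~False = True
~(D <-> C) ^ D = True ^ False = True
F ^ (~(D <-> C) ^ D) = True ^ True = False
C ^ A = True ^ True = False
~(C ^ A) = ~False = True
C <-> D = True <-> False = False
~(C ^ A) ^ (C <-> D) = True ^ False = True
(F ^ (~(D <-> C) ^ D)) <-> (~(C ^ A) ^ (C <-> D)) = False <-> True = False
~((F ^ (~(D <-> C) ^ D)) <-> (~(C ^ A) ^ (C <-> D))) = ~False = True
(((A <-> E) -> D) -> (((((A <-> E) -> D) | ((F <-> D) <-> D)) -> (F <-> E)) ^ C)) ^ ~((F ^ (~(D <-> C) ^ D)) <-> (~(C ^ A) ^ (C <-> D))) = True ^ True = False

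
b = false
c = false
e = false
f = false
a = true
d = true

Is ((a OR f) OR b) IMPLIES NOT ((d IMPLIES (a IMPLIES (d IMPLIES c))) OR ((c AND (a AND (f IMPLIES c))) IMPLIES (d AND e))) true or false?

false

Substituting b=false, c=false, e=false, f=false, a=true, d=true:
a OR f = true OR false = true
(a OR f) OR b = true OR false = true
d IMPLIES c = true IMPLIES false = false
a IMPLIES (d IMPLIES c) = true IMPLIES false = false
d IMPLIES (a IMPLIES (d IMPLIES c)) = true IMPLIES false = false
f IMPLIES c = false IMPLIES false = true
a AND (f IMPLIES c) = true AND true = true
c AND (a AND (f IMPLIES c)) = false AND true = false
d AND e = true AND false = false
(c AND (a AND (f IMPLIES c))) IMPLIES (d AND e) = false IMPLIES false = true
(d IMPLIES (a IMPLIES (d IMPLIES c))) OR ((c AND (a AND (f IMPLIES c))) IMPLIES (d AND e)) = false OR true = true
NOT ((d IMPLIES (a IMPLIES (d IMPLIES c))) OR ((c AND (a AND (f IMPLIES c))) IMPLIES (d AND e))) = NOT true = false
((a OR f) OR b) IMPLIES NOT ((d IMPLIES (a IMPLIES (d IMPLIES c))) OR ((c AND (a AND (f IMPLIES c))) IMPLIES (d AND e))) = true IMPLIES false = false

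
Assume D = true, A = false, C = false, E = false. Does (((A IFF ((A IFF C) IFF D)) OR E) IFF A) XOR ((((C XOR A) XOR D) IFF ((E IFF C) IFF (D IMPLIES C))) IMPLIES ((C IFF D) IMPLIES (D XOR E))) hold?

false

A IFF C = false IFF false = true
(A IFF C) IFF D = true IFF true = true
A IFF ((A IFF C) IFF D) = false IFF true = false
(A IFF ((A IFF C) IFF D)) OR E = false OR false = false
((A IFF ((A IFF C) IFF D)) OR E) IFF A = false IFF false = true
C XOR A = false XOR false = false
(C XOR A) XOR D = false XOR true = true
E IFF C = false IFF false = true
D IMPLIES C = true IMPLIES false = false
(E IFF C) IFF (D IMPLIES C) = true IFF false = false
((C XOR A) XOR D) IFF ((E IFF C) IFF (D IMPLIES C)) = true IFF false = false
C IFF D = false IFF true = false
D XOR E = true XOR false = true
(C IFF D) IMPLIES (D XOR E) = false IMPLIES true = true
(((C XOR A) XOR D) IFF ((E IFF C) IFF (D IMPLIES C))) IMPLIES ((C IFF D) IMPLIES (D XOR E)) = false IMPLIES true = true
(((A IFF ((A IFF C) IFF D)) OR E) IFF A) XOR ((((C XOR A) XOR D) IFF ((E IFF C) IFF (D IMPLIES C))) IMPLIES ((C IFF D) IMPLIES (D XOR E))) = true XOR true = false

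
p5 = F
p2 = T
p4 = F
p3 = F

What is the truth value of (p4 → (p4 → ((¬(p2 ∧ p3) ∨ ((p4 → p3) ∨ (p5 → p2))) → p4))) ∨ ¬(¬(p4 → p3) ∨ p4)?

p2 ∧ p3 = T ∧ F = F
¬(p2 ∧ p3) = ¬F = T
p4 → p3 = F → F = T
p5 → p2 = F → T = T
(p4 → p3) ∨ (p5 → p2) = T ∨ T = T
¬(p2 ∧ p3) ∨ ((p4 → p3) ∨ (p5 → p2)) = T ∨ T = T
(¬(p2 ∧ p3) ∨ ((p4 → p3) ∨ (p5 → p2))) → p4 = T → F = F
p4 → ((¬(p2 ∧ p3) ∨ ((p4 → p3) ∨ (p5 → p2))) → p4) = F → F = T
p4 → (p4 → ((¬(p2 ∧ p3) ∨ ((p4 → p3) ∨ (p5 → p2))) → p4)) = F → T = T
p4 → p3 = F → F = T
¬(p4 → p3) = ¬T = F
¬(p4 → p3) ∨ p4 = F ∨ F = F
¬(¬(p4 → p3) ∨ p4) = ¬F = T
(p4 → (p4 → ((¬(p2 ∧ p3) ∨ ((p4 → p3) ∨ (p5 → p2))) → p4))) ∨ ¬(¬(p4 → p3) ∨ p4) = T ∨ T = T

T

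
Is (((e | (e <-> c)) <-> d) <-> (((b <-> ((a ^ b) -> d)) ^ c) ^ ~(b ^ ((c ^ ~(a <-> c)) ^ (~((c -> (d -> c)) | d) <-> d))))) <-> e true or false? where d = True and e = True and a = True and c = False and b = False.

e <-> c = True <-> False = False
e | (e <-> c) = True | False = True
(e | (e <-> c)) <-> d = True <-> True = True
a ^ b = True ^ False = True
(a ^ b) -> d = True -> True = True
b <-> ((a ^ b) -> d) = False <-> True = False
(b <-> ((a ^ b) -> d)) ^ c = False ^ False = False
a <-> c = True <-> False = False
~(a <-> c) = ~False = True
c ^ ~(a <-> c) = False ^ True = True
d -> c = True -> False = False
c -> (d -> c) = False -> False = True
(c -> (d -> c)) | d = True | True = True
~((c -> (d -> c)) | d) = ~True = False
~((c -> (d -> c)) | d) <-> d = False <-> True = False
(c ^ ~(a <-> c)) ^ (~((c -> (d -> c)) | d) <-> d) = True ^ False = True
b ^ ((c ^ ~(a <-> c)) ^ (~((c -> (d -> c)) | d) <-> d)) = False ^ True = True
~(b ^ ((c ^ ~(a <-> c)) ^ (~((c -> (d -> c)) | d) <-> d))) = ~True = False
((b <-> ((a ^ b) -> d)) ^ c) ^ ~(b ^ ((c ^ ~(a <-> c)) ^ (~((c -> (d -> c)) | d) <-> d))) = False ^ False = False
((e | (e <-> c)) <-> d) <-> (((b <-> ((a ^ b) -> d)) ^ c) ^ ~(b ^ ((c ^ ~(a <-> c)) ^ (~((c -> (d -> c)) | d) <-> d)))) = True <-> False = False
(((e | (e <-> c)) <-> d) <-> (((b <-> ((a ^ b) -> d)) ^ c) ^ ~(b ^ ((c ^ ~(a <-> c)) ^ (~((c -> (d -> c)) | d) <-> d))))) <-> e = False <-> True = False

False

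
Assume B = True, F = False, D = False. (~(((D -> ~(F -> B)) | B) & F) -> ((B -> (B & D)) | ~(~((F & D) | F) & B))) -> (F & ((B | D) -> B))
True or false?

Substituting B=True, F=False, D=False:
F -> B = False -> True = True
~(F -> B) = ~True = False
D -> ~(F -> B) = False -> False = True
(D -> ~(F -> B)) | B = True | True = True
((D -> ~(F -> B)) | B) & F = True & False = False
~(((D -> ~(F -> B)) | B) & F) = ~False = True
B & D = True & False = False
B -> (B & D) = True -> False = False
F & D = False & False = False
(F & D) | F = False | False = False
~((F & D) | F) = ~False = True
~((F & D) | F) & B = True & True = True
~(~((F & D) | F) & B) = ~True = False
(B -> (B & D)) | ~(~((F & D) | F) & B) = False | False = False
~(((D -> ~(F -> B)) | B) & F) -> ((B -> (B & D)) | ~(~((F & D) | F) & B)) = True -> False = False
B | D = True | False = True
(B | D) -> B = True -> True = True
F & ((B | D) -> B) = False & True = False
(~(((D -> ~(F -> B)) | B) & F) -> ((B -> (B & D)) | ~(~((F & D) | F) & B))) -> (F & ((B | D) -> B)) = False -> False = True

True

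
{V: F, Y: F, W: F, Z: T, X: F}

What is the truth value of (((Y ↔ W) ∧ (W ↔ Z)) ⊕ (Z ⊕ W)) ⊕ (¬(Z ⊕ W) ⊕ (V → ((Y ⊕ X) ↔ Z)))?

F

Y ↔ W = F ↔ F = T
W ↔ Z = F ↔ T = F
(Y ↔ W) ∧ (W ↔ Z) = T ∧ F = F
Z ⊕ W = T ⊕ F = T
((Y ↔ W) ∧ (W ↔ Z)) ⊕ (Z ⊕ W) = F ⊕ T = T
Z ⊕ W = T ⊕ F = T
¬(Z ⊕ W) = ¬T = F
Y ⊕ X = F ⊕ F = F
(Y ⊕ X) ↔ Z = F ↔ T = F
V → ((Y ⊕ X) ↔ Z) = F → F = T
¬(Z ⊕ W) ⊕ (V → ((Y ⊕ X) ↔ Z)) = F ⊕ T = T
(((Y ↔ W) ∧ (W ↔ Z)) ⊕ (Z ⊕ W)) ⊕ (¬(Z ⊕ W) ⊕ (V → ((Y ⊕ X) ↔ Z))) = T ⊕ T = F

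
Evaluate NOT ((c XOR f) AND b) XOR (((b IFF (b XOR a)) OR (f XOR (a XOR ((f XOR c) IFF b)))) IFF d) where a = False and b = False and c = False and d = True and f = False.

c XOR f = False XOR False = False
(c XOR f) AND b = False AND False = False
NOT ((c XOR f) AND b) = NOT False = True
b XOR a = False XOR False = False
b IFF (b XOR a) = False IFF False = True
f XOR c = False XOR False = False
(f XOR c) IFF b = False IFF False = True
a XOR ((f XOR c) IFF b) = False XOR True = True
f XOR (a XOR ((f XOR c) IFF b)) = False XOR True = True
(b IFF (b XOR a)) OR (f XOR (a XOR ((f XOR c) IFF b))) = True OR True = True
((b IFF (b XOR a)) OR (f XOR (a XOR ((f XOR c) IFF b)))) IFF d = True IFF True = True
NOT ((c XOR f) AND b) XOR (((b IFF (b XOR a)) OR (f XOR (a XOR ((f XOR c) IFF b)))) IFF d) = True XOR True = False

False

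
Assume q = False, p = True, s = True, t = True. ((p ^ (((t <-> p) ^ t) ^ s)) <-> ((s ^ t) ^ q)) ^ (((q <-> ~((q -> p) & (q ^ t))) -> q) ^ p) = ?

Substituting q=False, p=True, s=True, t=True:
t <-> p = True <-> True = True
(t <-> p) ^ t = True ^ True = False
((t <-> p) ^ t) ^ s = False ^ True = True
p ^ (((t <-> p) ^ t) ^ s) = True ^ True = False
s ^ t = True ^ True = False
(s ^ t) ^ q = False ^ False = False
(p ^ (((t <-> p) ^ t) ^ s)) <-> ((s ^ t) ^ q) = False <-> False = True
q -> p = False -> True = True
q ^ t = False ^ True = True
(q -> p) & (q ^ t) = True & True = True
~((q -> p) & (q ^ t)) = ~True = False
q <-> ~((q -> p) & (q ^ t)) = False <-> False = True
(q <-> ~((q -> p) & (q ^ t))) -> q = True -> False = False
((q <-> ~((q -> p) & (q ^ t))) -> q) ^ p = False ^ True = True
((p ^ (((t <-> p) ^ t) ^ s)) <-> ((s ^ t) ^ q)) ^ (((q <-> ~((q -> p) & (q ^ t))) -> q) ^ p) = True ^ True = False

False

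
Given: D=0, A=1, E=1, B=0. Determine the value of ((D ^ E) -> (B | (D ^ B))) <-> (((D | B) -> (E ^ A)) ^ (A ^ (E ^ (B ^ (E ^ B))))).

1

D ^ E = 0 ^ 1 = 1
D ^ B = 0 ^ 0 = 0
B | (D ^ B) = 0 | 0 = 0
(D ^ E) -> (B | (D ^ B)) = 1 -> 0 = 0
D | B = 0 | 0 = 0
E ^ A = 1 ^ 1 = 0
(D | B) -> (E ^ A) = 0 -> 0 = 1
E ^ B = 1 ^ 0 = 1
B ^ (E ^ B) = 0 ^ 1 = 1
E ^ (B ^ (E ^ B)) = 1 ^ 1 = 0
A ^ (E ^ (B ^ (E ^ B))) = 1 ^ 0 = 1
((D | B) -> (E ^ A)) ^ (A ^ (E ^ (B ^ (E ^ B)))) = 1 ^ 1 = 0
((D ^ E) -> (B | (D ^ B))) <-> (((D | B) -> (E ^ A)) ^ (A ^ (E ^ (B ^ (E ^ B))))) = 0 <-> 0 = 1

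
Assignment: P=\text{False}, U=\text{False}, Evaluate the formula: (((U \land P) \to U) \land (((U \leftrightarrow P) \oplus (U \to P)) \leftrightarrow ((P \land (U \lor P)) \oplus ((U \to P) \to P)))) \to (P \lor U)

U \land P = \text{False} \land \text{False} = \text{False}
(U \land P) \to U = \text{False} \to \text{False} = \text{True}
U \leftrightarrow P = \text{False} \leftrightarrow \text{False} = \text{True}
U \to P = \text{False} \to \text{False} = \text{True}
(U \leftrightarrow P) \oplus (U \to P) = \text{True} \oplus \text{True} = \text{False}
U \lor P = \text{False} \lor \text{False} = \text{False}
P \land (U \lor P) = \text{False} \land \text{False} = \text{False}
U \to P = \text{False} \to \text{False} = \text{True}
(U \to P) \to P = \text{True} \to \text{False} = \text{False}
(P \land (U \lor P)) \oplus ((U \to P) \to P) = \text{False} \oplus \text{False} = \text{False}
((U \leftrightarrow P) \oplus (U \to P)) \leftrightarrow ((P \land (U \lor P)) \oplus ((U \to P) \to P)) = \text{False} \leftrightarrow \text{False} = \text{True}
((U \land P) \to U) \land (((U \leftrightarrow P) \oplus (U \to P)) \leftrightarrow ((P \land (U \lor P)) \oplus ((U \to P) \to P))) = \text{True} \land \text{True} = \text{True}
P \lor U = \text{False} \lor \text{False} = \text{False}
(((U \land P) \to U) \land (((U \leftrightarrow P) \oplus (U \to P)) \leftrightarrow ((P \land (U \lor P)) \oplus ((U \to P) \to P)))) \to (P \lor U) = \text{True} \to \text{False} = \text{False}

\text{False}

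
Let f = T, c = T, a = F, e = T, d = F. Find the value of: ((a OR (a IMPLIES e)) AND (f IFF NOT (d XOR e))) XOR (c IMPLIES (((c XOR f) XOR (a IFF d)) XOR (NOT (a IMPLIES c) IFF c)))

Substituting f=T, c=T, a=F, e=T, d=F:
a IMPLIES e = F IMPLIES T = T
a OR (a IMPLIES e) = F OR T = T
d XOR e = F XOR T = T
NOT (d XOR e) = NOT T = F
f IFF NOT (d XOR e) = T IFF F = F
(a OR (a IMPLIES e)) AND (f IFF NOT (d XOR e)) = T AND F = F
c XOR f = T XOR T = F
a IFF d = F IFF F = T
(c XOR f) XOR (a IFF d) = F XOR T = T
a IMPLIES c = F IMPLIES T = T
NOT (a IMPLIES c) = NOT T = F
NOT (a IMPLIES c) IFF c = F IFF T = F
((c XOR f) XOR (a IFF d)) XOR (NOT (a IMPLIES c) IFF c) = T XOR F = T
c IMPLIES (((c XOR f) XOR (a IFF d)) XOR (NOT (a IMPLIES c) IFF c)) = T IMPLIES T = T
((a OR (a IMPLIES e)) AND (f IFF NOT (d XOR e))) XOR (c IMPLIES (((c XOR f) XOR (a IFF d)) XOR (NOT (a IMPLIES c) IFF c))) = F XOR T = T

T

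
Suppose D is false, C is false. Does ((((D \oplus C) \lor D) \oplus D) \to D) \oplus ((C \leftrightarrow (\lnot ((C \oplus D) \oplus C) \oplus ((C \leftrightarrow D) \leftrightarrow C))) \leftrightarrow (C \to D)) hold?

Substituting D=\text{False}, C=\text{False}:
D \oplus C = \text{False} \oplus \text{False} = \text{False}
(D \oplus C) \lor D = \text{False} \lor \text{False} = \text{False}
((D \oplus C) \lor D) \oplus D = \text{False} \oplus \text{False} = \text{False}
(((D \oplus C) \lor D) \oplus D) \to D = \text{False} \to \text{False} = \text{True}
C \oplus D = \text{False} \oplus \text{False} = \text{False}
(C \oplus D) \oplus C = \text{False} \oplus \text{False} = \text{False}
\lnot ((C \oplus D) \oplus C) = \lnot \text{False} = \text{True}
C \leftrightarrow D = \text{False} \leftrightarrow \text{False} = \text{True}
(C \leftrightarrow D) \leftrightarrow C = \text{True} \leftrightarrow \text{False} = \text{False}
\lnot ((C \oplus D) \oplus C) \oplus ((C \leftrightarrow D) \leftrightarrow C) = \text{True} \oplus \text{False} = \text{True}
C \leftrightarrow (\lnot ((C \oplus D) \oplus C) \oplus ((C \leftrightarrow D) \leftrightarrow C)) = \text{False} \leftrightarrow \text{True} = \text{False}
C \to D = \text{False} \to \text{False} = \text{True}
(C \leftrightarrow (\lnot ((C \oplus D) \oplus C) \oplus ((C \leftrightarrow D) \leftrightarrow C))) \leftrightarrow (C \to D) = \text{False} \leftrightarrow \text{True} = \text{False}
((((D \oplus C) \lor D) \oplus D) \to D) \oplus ((C \leftrightarrow (\lnot ((C \oplus D) \oplus C) \oplus ((C \leftrightarrow D) \leftrightarrow C))) \leftrightarrow (C \to D)) = \text{True} \oplus \text{False} = \text{True}

\text{True}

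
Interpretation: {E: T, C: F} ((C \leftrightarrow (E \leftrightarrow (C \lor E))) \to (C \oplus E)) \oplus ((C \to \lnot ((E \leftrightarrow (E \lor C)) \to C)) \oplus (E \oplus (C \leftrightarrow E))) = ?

T

C \lor E = F \lor T = T
E \leftrightarrow (C \lor E) = T \leftrightarrow T = T
C \leftrightarrow (E \leftrightarrow (C \lor E)) = F \leftrightarrow T = F
C \oplus E = F \oplus T = T
(C \leftrightarrow (E \leftrightarrow (C \lor E))) \to (C \oplus E) = F \to T = T
E \lor C = T \lor F = T
E \leftrightarrow (E \lor C) = T \leftrightarrow T = T
(E \leftrightarrow (E \lor C)) \to C = T \to F = F
\lnot ((E \leftrightarrow (E \lor C)) \to C) = \lnot F = T
C \to \lnot ((E \leftrightarrow (E \lor C)) \to C) = F \to T = T
C \leftrightarrow E = F \leftrightarrow T = F
E \oplus (C \leftrightarrow E) = T \oplus F = T
(C \to \lnot ((E \leftrightarrow (E \lor C)) \to C)) \oplus (E \oplus (C \leftrightarrow E)) = T \oplus T = F
((C \leftrightarrow (E \leftrightarrow (C \lor E))) \to (C \oplus E)) \oplus ((C \to \lnot ((E \leftrightarrow (E \lor C)) \to C)) \oplus (E \oplus (C \leftrightarrow E))) = T \oplus F = T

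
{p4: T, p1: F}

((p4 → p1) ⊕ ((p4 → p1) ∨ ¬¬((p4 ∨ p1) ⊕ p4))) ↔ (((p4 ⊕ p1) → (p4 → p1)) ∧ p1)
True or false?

Substituting p4=T, p1=F:
p4 → p1 = T → F = F
p4 → p1 = T → F = F
p4 ∨ p1 = T ∨ F = T
(p4 ∨ p1) ⊕ p4 = T ⊕ T = F
¬((p4 ∨ p1) ⊕ p4) = ¬F = T
¬¬((p4 ∨ p1) ⊕ p4) = ¬T = F
(p4 → p1) ∨ ¬¬((p4 ∨ p1) ⊕ p4) = F ∨ F = F
(p4 → p1) ⊕ ((p4 → p1) ∨ ¬¬((p4 ∨ p1) ⊕ p4)) = F ⊕ F = F
p4 ⊕ p1 = T ⊕ F = T
p4 → p1 = T → F = F
(p4 ⊕ p1) → (p4 → p1) = T → F = F
((p4 ⊕ p1) → (p4 → p1)) ∧ p1 = F ∧ F = F
((p4 → p1) ⊕ ((p4 → p1) ∨ ¬¬((p4 ∨ p1) ⊕ p4))) ↔ (((p4 ⊕ p1) → (p4 → p1)) ∧ p1) = F ↔ F = T

T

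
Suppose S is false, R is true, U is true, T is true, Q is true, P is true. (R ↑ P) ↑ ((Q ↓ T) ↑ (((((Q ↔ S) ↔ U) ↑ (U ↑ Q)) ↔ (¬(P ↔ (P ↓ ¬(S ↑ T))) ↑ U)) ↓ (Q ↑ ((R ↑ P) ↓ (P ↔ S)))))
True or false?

True

R ↑ P = True ↑ True = False
Q ↓ T = True ↓ True = False
Q ↔ S = True ↔ False = False
(Q ↔ S) ↔ U = False ↔ True = False
U ↑ Q = True ↑ True = False
((Q ↔ S) ↔ U) ↑ (U ↑ Q) = False ↑ False = True
S ↑ T = False ↑ True = True
¬(S ↑ T) = ¬True = False
P ↓ ¬(S ↑ T) = True ↓ False = False
P ↔ (P ↓ ¬(S ↑ T)) = True ↔ False = False
¬(P ↔ (P ↓ ¬(S ↑ T))) = ¬False = True
¬(P ↔ (P ↓ ¬(S ↑ T))) ↑ U = True ↑ True = False
(((Q ↔ S) ↔ U) ↑ (U ↑ Q)) ↔ (¬(P ↔ (P ↓ ¬(S ↑ T))) ↑ U) = True ↔ False = False
R ↑ P = True ↑ True = False
P ↔ S = True ↔ False = False
(R ↑ P) ↓ (P ↔ S) = False ↓ False = True
Q ↑ ((R ↑ P) ↓ (P ↔ S)) = True ↑ True = False
((((Q ↔ S) ↔ U) ↑ (U ↑ Q)) ↔ (¬(P ↔ (P ↓ ¬(S ↑ T))) ↑ U)) ↓ (Q ↑ ((R ↑ P) ↓ (P ↔ S))) = False ↓ False = True
(Q ↓ T) ↑ (((((Q ↔ S) ↔ U) ↑ (U ↑ Q)) ↔ (¬(P ↔ (P ↓ ¬(S ↑ T))) ↑ U)) ↓ (Q ↑ ((R ↑ P) ↓ (P ↔ S)))) = False ↑ True = True
(R ↑ P) ↑ ((Q ↓ T) ↑ (((((Q ↔ S) ↔ U) ↑ (U ↑ Q)) ↔ (¬(P ↔ (P ↓ ¬(S ↑ T))) ↑ U)) ↓ (Q ↑ ((R ↑ P) ↓ (P ↔ S))))) = False ↑ True = True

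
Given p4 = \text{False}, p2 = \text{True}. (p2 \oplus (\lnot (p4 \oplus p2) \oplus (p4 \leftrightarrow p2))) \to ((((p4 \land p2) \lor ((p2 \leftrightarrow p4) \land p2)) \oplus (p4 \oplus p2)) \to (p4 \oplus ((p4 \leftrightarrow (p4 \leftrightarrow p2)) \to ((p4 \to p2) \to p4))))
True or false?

\text{False}

Substituting p4=\text{False}, p2=\text{True}:
p4 \oplus p2 = \text{False} \oplus \text{True} = \text{True}
\lnot (p4 \oplus p2) = \lnot \text{True} = \text{False}
p4 \leftrightarrow p2 = \text{False} \leftrightarrow \text{True} = \text{False}
\lnot (p4 \oplus p2) \oplus (p4 \leftrightarrow p2) = \text{False} \oplus \text{False} = \text{False}
p2 \oplus (\lnot (p4 \oplus p2) \oplus (p4 \leftrightarrow p2)) = \text{True} \oplus \text{False} = \text{True}
p4 \land p2 = \text{False} \land \text{True} = \text{False}
p2 \leftrightarrow p4 = \text{True} \leftrightarrow \text{False} = \text{False}
(p2 \leftrightarrow p4) \land p2 = \text{False} \land \text{True} = \text{False}
(p4 \land p2) \lor ((p2 \leftrightarrow p4) \land p2) = \text{False} \lor \text{False} = \text{False}
p4 \oplus p2 = \text{False} \oplus \text{True} = \text{True}
((p4 \land p2) \lor ((p2 \leftrightarrow p4) \land p2)) \oplus (p4 \oplus p2) = \text{False} \oplus \text{True} = \text{True}
p4 \leftrightarrow p2 = \text{False} \leftrightarrow \text{True} = \text{False}
p4 \leftrightarrow (p4 \leftrightarrow p2) = \text{False} \leftrightarrow \text{False} = \text{True}
p4 \to p2 = \text{False} \to \text{True} = \text{True}
(p4 \to p2) \to p4 = \text{True} \to \text{False} = \text{False}
(p4 \leftrightarrow (p4 \leftrightarrow p2)) \to ((p4 \to p2) \to p4) = \text{True} \to \text{False} = \text{False}
p4 \oplus ((p4 \leftrightarrow (p4 \leftrightarrow p2)) \to ((p4 \to p2) \to p4)) = \text{False} \oplus \text{False} = \text{False}
(((p4 \land p2) \lor ((p2 \leftrightarrow p4) \land p2)) \oplus (p4 \oplus p2)) \to (p4 \oplus ((p4 \leftrightarrow (p4 \leftrightarrow p2)) \to ((p4 \to p2) \to p4))) = \text{True} \to \text{False} = \text{False}
(p2 \oplus (\lnot (p4 \oplus p2) \oplus (p4 \leftrightarrow p2))) \to ((((p4 \land p2) \lor ((p2 \leftrightarrow p4) \land p2)) \oplus (p4 \oplus p2)) \to (p4 \oplus ((p4 \leftrightarrow (p4 \leftrightarrow p2)) \to ((p4 \to p2) \to p4)))) = \text{True} \to \text{False} = \text{False}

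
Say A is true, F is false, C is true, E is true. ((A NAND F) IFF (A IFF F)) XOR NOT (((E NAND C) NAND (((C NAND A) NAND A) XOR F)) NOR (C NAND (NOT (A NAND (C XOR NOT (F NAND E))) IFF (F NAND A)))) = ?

A NAND F = True NAND False = True
A IFF F = True IFF False = False
(A NAND F) IFF (A IFF F) = True IFF False = False
E NAND C = True NAND True = False
C NAND A = True NAND True = False
(C NAND A) NAND A = False NAND True = True
((C NAND A) NAND A) XOR F = True XOR False = True
(E NAND C) NAND (((C NAND A) NAND A) XOR F) = False NAND True = True
F NAND E = False NAND True = True
NOT (F NAND E) = NOT True = False
C XOR NOT (F NAND E) = True XOR False = True
A NAND (C XOR NOT (F NAND E)) = True NAND True = False
NOT (A NAND (C XOR NOT (F NAND E))) = NOT False = True
F NAND A = False NAND True = True
NOT (A NAND (C XOR NOT (F NAND E))) IFF (F NAND A) = True IFF True = True
C NAND (NOT (A NAND (C XOR NOT (F NAND E))) IFF (F NAND A)) = True NAND True = False
((E NAND C) NAND (((C NAND A) NAND A) XOR F)) NOR (C NAND (NOT (A NAND (C XOR NOT (F NAND E))) IFF (F NAND A))) = True NOR False = False
NOT (((E NAND C) NAND (((C NAND A) NAND A) XOR F)) NOR (C NAND (NOT (A NAND (C XOR NOT (F NAND E))) IFF (F NAND A)))) = NOT False = True
((A NAND F) IFF (A IFF F)) XOR NOT (((E NAND C) NAND (((C NAND A) NAND A) XOR F)) NOR (C NAND (NOT (A NAND (C XOR NOT (F NAND E))) IFF (F NAND A)))) = False XOR True = True

True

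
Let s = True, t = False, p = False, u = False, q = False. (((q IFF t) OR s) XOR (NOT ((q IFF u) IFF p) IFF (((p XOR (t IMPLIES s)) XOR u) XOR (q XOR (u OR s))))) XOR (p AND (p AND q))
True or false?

q IFF t = False IFF False = True
(q IFF t) OR s = True OR True = True
q IFF u = False IFF False = True
(q IFF u) IFF p = True IFF False = False
NOT ((q IFF u) IFF p) = NOT False = True
t IMPLIES s = False IMPLIES True = True
p XOR (t IMPLIES s) = False XOR True = True
(p XOR (t IMPLIES s)) XOR u = True XOR False = True
u OR s = False OR True = True
q XOR (u OR s) = False XOR True = True
((p XOR (t IMPLIES s)) XOR u) XOR (q XOR (u OR s)) = True XOR True = False
NOT ((q IFF u) IFF p) IFF (((p XOR (t IMPLIES s)) XOR u) XOR (q XOR (u OR s))) = True IFF False = False
((q IFF t) OR s) XOR (NOT ((q IFF u) IFF p) IFF (((p XOR (t IMPLIES s)) XOR u) XOR (q XOR (u OR s)))) = True XOR False = True
p AND q = False AND False = False
p AND (p AND q) = False AND False = False
(((q IFF t) OR s) XOR (NOT ((q IFF u) IFF p) IFF (((p XOR (t IMPLIES s)) XOR u) XOR (q XOR (u OR s))))) XOR (p AND (p AND q)) = True XOR False = True

True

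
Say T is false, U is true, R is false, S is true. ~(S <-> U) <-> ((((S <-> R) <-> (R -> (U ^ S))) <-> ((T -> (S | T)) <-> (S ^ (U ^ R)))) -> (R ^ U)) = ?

S <-> U = 1 <-> 1 = 1
~(S <-> U) = ~1 = 0
S <-> R = 1 <-> 0 = 0
U ^ S = 1 ^ 1 = 0
R -> (U ^ S) = 0 -> 0 = 1
(S <-> R) <-> (R -> (U ^ S)) = 0 <-> 1 = 0
S | T = 1 | 0 = 1
T -> (S | T) = 0 -> 1 = 1
U ^ R = 1 ^ 0 = 1
S ^ (U ^ R) = 1 ^ 1 = 0
(T -> (S | T)) <-> (S ^ (U ^ R)) = 1 <-> 0 = 0
((S <-> R) <-> (R -> (U ^ S))) <-> ((T -> (S | T)) <-> (S ^ (U ^ R))) = 0 <-> 0 = 1
R ^ U = 0 ^ 1 = 1
(((S <-> R) <-> (R -> (U ^ S))) <-> ((T -> (S | T)) <-> (S ^ (U ^ R)))) -> (R ^ U) = 1 -> 1 = 1
~(S <-> U) <-> ((((S <-> R) <-> (R -> (U ^ S))) <-> ((T -> (S | T)) <-> (S ^ (U ^ R)))) -> (R ^ U)) = 0 <-> 1 = 0

0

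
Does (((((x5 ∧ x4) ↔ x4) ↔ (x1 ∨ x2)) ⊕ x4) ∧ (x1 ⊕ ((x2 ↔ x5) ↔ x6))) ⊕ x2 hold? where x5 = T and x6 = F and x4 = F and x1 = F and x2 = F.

x5 ∧ x4 = T ∧ F = F
(x5 ∧ x4) ↔ x4 = F ↔ F = T
x1 ∨ x2 = F ∨ F = F
((x5 ∧ x4) ↔ x4) ↔ (x1 ∨ x2) = T ↔ F = F
(((x5 ∧ x4) ↔ x4) ↔ (x1 ∨ x2)) ⊕ x4 = F ⊕ F = F
x2 ↔ x5 = F ↔ T = F
(x2 ↔ x5) ↔ x6 = F ↔ F = T
x1 ⊕ ((x2 ↔ x5) ↔ x6) = F ⊕ T = T
((((x5 ∧ x4) ↔ x4) ↔ (x1 ∨ x2)) ⊕ x4) ∧ (x1 ⊕ ((x2 ↔ x5) ↔ x6)) = F ∧ T = F
(((((x5 ∧ x4) ↔ x4) ↔ (x1 ∨ x2)) ⊕ x4) ∧ (x1 ⊕ ((x2 ↔ x5) ↔ x6))) ⊕ x2 = F ⊕ F = F

F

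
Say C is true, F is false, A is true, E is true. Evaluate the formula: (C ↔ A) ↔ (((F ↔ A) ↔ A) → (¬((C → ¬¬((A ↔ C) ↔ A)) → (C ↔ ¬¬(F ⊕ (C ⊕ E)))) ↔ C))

True

Substituting C=True, F=False, A=True, E=True:
C ↔ A = True ↔ True = True
F ↔ A = False ↔ True = False
(F ↔ A) ↔ A = False ↔ True = False
A ↔ C = True ↔ True = True
(A ↔ C) ↔ A = True ↔ True = True
¬((A ↔ C) ↔ A) = ¬True = False
¬¬((A ↔ C) ↔ A) = ¬False = True
C → ¬¬((A ↔ C) ↔ A) = True → True = True
C ⊕ E = True ⊕ True = False
F ⊕ (C ⊕ E) = False ⊕ False = False
¬(F ⊕ (C ⊕ E)) = ¬False = True
¬¬(F ⊕ (C ⊕ E)) = ¬True = False
C ↔ ¬¬(F ⊕ (C ⊕ E)) = True ↔ False = False
(C → ¬¬((A ↔ C) ↔ A)) → (C ↔ ¬¬(F ⊕ (C ⊕ E))) = True → False = False
¬((C → ¬¬((A ↔ C) ↔ A)) → (C ↔ ¬¬(F ⊕ (C ⊕ E)))) = ¬False = True
¬((C → ¬¬((A ↔ C) ↔ A)) → (C ↔ ¬¬(F ⊕ (C ⊕ E)))) ↔ C = True ↔ True = True
((F ↔ A) ↔ A) → (¬((C → ¬¬((A ↔ C) ↔ A)) → (C ↔ ¬¬(F ⊕ (C ⊕ E)))) ↔ C) = False → True = True
(C ↔ A) ↔ (((F ↔ A) ↔ A) → (¬((C → ¬¬((A ↔ C) ↔ A)) → (C ↔ ¬¬(F ⊕ (C ⊕ E)))) ↔ C)) = True ↔ True = True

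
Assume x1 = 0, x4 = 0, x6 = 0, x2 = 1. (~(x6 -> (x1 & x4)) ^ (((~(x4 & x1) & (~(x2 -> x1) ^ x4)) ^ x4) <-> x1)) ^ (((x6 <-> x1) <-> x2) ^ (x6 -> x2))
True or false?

x1 & x4 = 0 & 0 = 0
x6 -> (x1 & x4) = 0 -> 0 = 1
~(x6 -> (x1 & x4)) = ~1 = 0
x4 & x1 = 0 & 0 = 0
~(x4 & x1) = ~0 = 1
x2 -> x1 = 1 -> 0 = 0
~(x2 -> x1) = ~0 = 1
~(x2 -> x1) ^ x4 = 1 ^ 0 = 1
~(x4 & x1) & (~(x2 -> x1) ^ x4) = 1 & 1 = 1
(~(x4 & x1) & (~(x2 -> x1) ^ x4)) ^ x4 = 1 ^ 0 = 1
((~(x4 & x1) & (~(x2 -> x1) ^ x4)) ^ x4) <-> x1 = 1 <-> 0 = 0
~(x6 -> (x1 & x4)) ^ (((~(x4 & x1) & (~(x2 -> x1) ^ x4)) ^ x4) <-> x1) = 0 ^ 0 = 0
x6 <-> x1 = 0 <-> 0 = 1
(x6 <-> x1) <-> x2 = 1 <-> 1 = 1
x6 -> x2 = 0 -> 1 = 1
((x6 <-> x1) <-> x2) ^ (x6 -> x2) = 1 ^ 1 = 0
(~(x6 -> (x1 & x4)) ^ (((~(x4 & x1) & (~(x2 -> x1) ^ x4)) ^ x4) <-> x1)) ^ (((x6 <-> x1) <-> x2) ^ (x6 -> x2)) = 0 ^ 0 = 0

0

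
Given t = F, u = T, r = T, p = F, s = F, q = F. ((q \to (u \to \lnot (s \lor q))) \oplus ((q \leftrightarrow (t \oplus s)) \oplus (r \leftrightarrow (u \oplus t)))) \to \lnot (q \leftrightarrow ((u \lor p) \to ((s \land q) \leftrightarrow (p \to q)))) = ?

s \lor q = F \lor F = F
\lnot (s \lor q) = \lnot F = T
u \to \lnot (s \lor q) = T \to T = T
q \to (u \to \lnot (s \lor q)) = F \to T = T
t \oplus s = F \oplus F = F
q \leftrightarrow (t \oplus s) = F \leftrightarrow F = T
u \oplus t = T \oplus F = T
r \leftrightarrow (u \oplus t) = T \leftrightarrow T = T
(q \leftrightarrow (t \oplus s)) \oplus (r \leftrightarrow (u \oplus t)) = T \oplus T = F
(q \to (u \to \lnot (s \lor q))) \oplus ((q \leftrightarrow (t \oplus s)) \oplus (r \leftrightarrow (u \oplus t))) = T \oplus F = T
u \lor p = T \lor F = T
s \land q = F \land F = F
p \to q = F \to F = T
(s \land q) \leftrightarrow (p \to q) = F \leftrightarrow T = F
(u \lor p) \to ((s \land q) \leftrightarrow (p \to q)) = T \to F = F
q \leftrightarrow ((u \lor p) \to ((s \land q) \leftrightarrow (p \to q))) = F \leftrightarrow F = T
\lnot (q \leftrightarrow ((u \lor p) \to ((s \land q) \leftrightarrow (p \to q)))) = \lnot T = F
((q \to (u \to \lnot (s \lor q))) \oplus ((q \leftrightarrow (t \oplus s)) \oplus (r \leftrightarrow (u \oplus t)))) \to \lnot (q \leftrightarrow ((u \lor p) \to ((s \land q) \leftrightarrow (p \to q)))) = T \to F = F

F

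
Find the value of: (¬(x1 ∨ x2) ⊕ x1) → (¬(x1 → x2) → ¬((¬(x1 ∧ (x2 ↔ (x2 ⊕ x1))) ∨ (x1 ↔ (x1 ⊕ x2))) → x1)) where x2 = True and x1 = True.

True

x1 ∨ x2 = True ∨ True = True
¬(x1 ∨ x2) = ¬True = False
¬(x1 ∨ x2) ⊕ x1 = False ⊕ True = True
x1 → x2 = True → True = True
¬(x1 → x2) = ¬True = False
x2 ⊕ x1 = True ⊕ True = False
x2 ↔ (x2 ⊕ x1) = True ↔ False = False
x1 ∧ (x2 ↔ (x2 ⊕ x1)) = True ∧ False = False
¬(x1 ∧ (x2 ↔ (x2 ⊕ x1))) = ¬False = True
x1 ⊕ x2 = True ⊕ True = False
x1 ↔ (x1 ⊕ x2) = True ↔ False = False
¬(x1 ∧ (x2 ↔ (x2 ⊕ x1))) ∨ (x1 ↔ (x1 ⊕ x2)) = True ∨ False = True
(¬(x1 ∧ (x2 ↔ (x2 ⊕ x1))) ∨ (x1 ↔ (x1 ⊕ x2))) → x1 = True → True = True
¬((¬(x1 ∧ (x2 ↔ (x2 ⊕ x1))) ∨ (x1 ↔ (x1 ⊕ x2))) → x1) = ¬True = False
¬(x1 → x2) → ¬((¬(x1 ∧ (x2 ↔ (x2 ⊕ x1))) ∨ (x1 ↔ (x1 ⊕ x2))) → x1) = False → False = True
(¬(x1 ∨ x2) ⊕ x1) → (¬(x1 → x2) → ¬((¬(x1 ∧ (x2 ↔ (x2 ⊕ x1))) ∨ (x1 ↔ (x1 ⊕ x2))) → x1)) = True → True = True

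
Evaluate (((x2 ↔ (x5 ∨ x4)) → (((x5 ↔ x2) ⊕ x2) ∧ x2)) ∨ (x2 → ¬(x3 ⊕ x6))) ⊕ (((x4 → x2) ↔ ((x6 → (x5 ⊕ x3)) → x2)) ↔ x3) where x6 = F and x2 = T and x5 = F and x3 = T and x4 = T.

x5 ∨ x4 = F ∨ T = T
x2 ↔ (x5 ∨ x4) = T ↔ T = T
x5 ↔ x2 = F ↔ T = F
(x5 ↔ x2) ⊕ x2 = F ⊕ T = T
((x5 ↔ x2) ⊕ x2) ∧ x2 = T ∧ T = T
(x2 ↔ (x5 ∨ x4)) → (((x5 ↔ x2) ⊕ x2) ∧ x2) = T → T = T
x3 ⊕ x6 = T ⊕ F = T
¬(x3 ⊕ x6) = ¬T = F
x2 → ¬(x3 ⊕ x6) = T → F = F
((x2 ↔ (x5 ∨ x4)) → (((x5 ↔ x2) ⊕ x2) ∧ x2)) ∨ (x2 → ¬(x3 ⊕ x6)) = T ∨ F = T
x4 → x2 = T → T = T
x5 ⊕ x3 = F ⊕ T = T
x6 → (x5 ⊕ x3) = F → T = T
(x6 → (x5 ⊕ x3)) → x2 = T → T = T
(x4 → x2) ↔ ((x6 → (x5 ⊕ x3)) → x2) = T ↔ T = T
((x4 → x2) ↔ ((x6 → (x5 ⊕ x3)) → x2)) ↔ x3 = T ↔ T = T
(((x2 ↔ (x5 ∨ x4)) → (((x5 ↔ x2) ⊕ x2) ∧ x2)) ∨ (x2 → ¬(x3 ⊕ x6))) ⊕ (((x4 → x2) ↔ ((x6 → (x5 ⊕ x3)) → x2)) ↔ x3) = T ⊕ T = F

F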